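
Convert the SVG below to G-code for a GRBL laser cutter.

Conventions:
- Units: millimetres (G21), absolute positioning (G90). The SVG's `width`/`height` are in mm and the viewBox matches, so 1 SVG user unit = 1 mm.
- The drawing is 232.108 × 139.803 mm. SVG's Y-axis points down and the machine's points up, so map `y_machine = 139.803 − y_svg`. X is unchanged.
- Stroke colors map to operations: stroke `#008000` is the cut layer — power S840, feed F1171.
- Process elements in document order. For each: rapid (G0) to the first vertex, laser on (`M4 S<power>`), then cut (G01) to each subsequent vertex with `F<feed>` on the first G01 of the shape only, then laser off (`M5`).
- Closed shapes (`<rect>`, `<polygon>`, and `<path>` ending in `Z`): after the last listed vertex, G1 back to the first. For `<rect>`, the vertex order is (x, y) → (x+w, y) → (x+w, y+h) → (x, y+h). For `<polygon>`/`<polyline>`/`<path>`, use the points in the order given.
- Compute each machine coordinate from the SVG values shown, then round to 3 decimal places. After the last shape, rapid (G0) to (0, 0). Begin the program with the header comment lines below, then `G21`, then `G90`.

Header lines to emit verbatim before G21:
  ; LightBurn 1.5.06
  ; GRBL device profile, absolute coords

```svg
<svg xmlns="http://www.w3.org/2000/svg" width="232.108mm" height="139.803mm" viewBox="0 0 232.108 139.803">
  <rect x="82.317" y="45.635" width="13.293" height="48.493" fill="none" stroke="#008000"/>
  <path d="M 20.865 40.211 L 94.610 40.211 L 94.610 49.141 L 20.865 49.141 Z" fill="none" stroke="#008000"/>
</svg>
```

; LightBurn 1.5.06
; GRBL device profile, absolute coords
G21
G90
G0 X82.317 Y94.168
M4 S840
G01 X95.610 Y94.168 F1171
G01 X95.610 Y45.675
G01 X82.317 Y45.675
G01 X82.317 Y94.168
M5
G0 X20.865 Y99.592
M4 S840
G01 X94.610 Y99.592 F1171
G01 X94.610 Y90.662
G01 X20.865 Y90.662
G01 X20.865 Y99.592
M5
G0 X0.000 Y0.000

Since the viewBox matches the mm dimensions, user units are millimetres directly. The only transform is the Y-flip y_m = 139.803 − y_svg.

Shape 1 is a rectangle drawn with `<rect>`. Its stroke #008000 means cut at S840, F1171. After flipping Y the toolpath is (82.317,94.168) → (95.610,94.168) → (95.610,45.675) → (82.317,45.675) → (82.317,94.168), returning to the start.

Shape 2 is a rectangle drawn with `<path>`. Its stroke #008000 means cut at S840, F1171. After flipping Y the toolpath is (20.865,99.592) → (94.610,99.592) → (94.610,90.662) → (20.865,90.662) → (20.865,99.592), returning to the start.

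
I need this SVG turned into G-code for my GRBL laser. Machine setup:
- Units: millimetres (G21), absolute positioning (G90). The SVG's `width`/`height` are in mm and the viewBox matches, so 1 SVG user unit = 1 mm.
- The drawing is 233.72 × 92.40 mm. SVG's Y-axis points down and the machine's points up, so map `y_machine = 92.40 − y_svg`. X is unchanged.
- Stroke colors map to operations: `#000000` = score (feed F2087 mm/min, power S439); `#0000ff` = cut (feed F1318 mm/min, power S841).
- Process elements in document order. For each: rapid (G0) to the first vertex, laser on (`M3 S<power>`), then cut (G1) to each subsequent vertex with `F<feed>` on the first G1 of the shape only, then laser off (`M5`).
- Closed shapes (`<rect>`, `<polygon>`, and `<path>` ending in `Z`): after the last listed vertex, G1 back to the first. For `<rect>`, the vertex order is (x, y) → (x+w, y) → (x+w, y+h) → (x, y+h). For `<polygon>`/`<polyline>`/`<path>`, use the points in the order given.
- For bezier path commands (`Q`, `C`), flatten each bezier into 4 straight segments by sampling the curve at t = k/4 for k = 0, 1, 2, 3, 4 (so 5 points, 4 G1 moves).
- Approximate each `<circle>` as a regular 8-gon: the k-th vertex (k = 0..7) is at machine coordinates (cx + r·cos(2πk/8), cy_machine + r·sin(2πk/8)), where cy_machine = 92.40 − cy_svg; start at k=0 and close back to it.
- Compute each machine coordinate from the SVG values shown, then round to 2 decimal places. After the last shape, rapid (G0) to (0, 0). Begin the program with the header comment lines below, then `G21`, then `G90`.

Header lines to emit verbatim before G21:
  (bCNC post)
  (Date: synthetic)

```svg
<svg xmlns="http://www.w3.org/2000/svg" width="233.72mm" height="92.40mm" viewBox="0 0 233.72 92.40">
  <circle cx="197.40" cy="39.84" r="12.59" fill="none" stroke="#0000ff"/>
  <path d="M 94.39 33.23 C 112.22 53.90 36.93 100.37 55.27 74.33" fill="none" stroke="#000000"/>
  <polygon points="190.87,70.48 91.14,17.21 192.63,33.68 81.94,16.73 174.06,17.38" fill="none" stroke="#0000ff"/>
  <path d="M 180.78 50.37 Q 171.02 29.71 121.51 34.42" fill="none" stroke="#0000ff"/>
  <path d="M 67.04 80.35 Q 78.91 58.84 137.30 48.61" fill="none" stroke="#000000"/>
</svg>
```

(bCNC post)
(Date: synthetic)
G21
G90
G0 X209.99 Y52.56
M3 S841
G1 X206.30 Y61.46 F1318
G1 X197.40 Y65.15
G1 X188.50 Y61.46
G1 X184.81 Y52.56
G1 X188.50 Y43.66
G1 X197.40 Y39.97
G1 X206.30 Y43.66
G1 X209.99 Y52.56
M5
G0 X94.39 Y59.17
M3 S439
G1 X93.22 Y40.37 F2087
G1 X74.64 Y21.10
G1 X56.15 Y10.60
G1 X55.27 Y18.07
M5
G0 X190.87 Y21.92
M3 S841
G1 X91.14 Y75.19 F1318
G1 X192.63 Y58.72
G1 X81.94 Y75.67
G1 X174.06 Y75.02
G1 X190.87 Y21.92
M5
G0 X180.78 Y42.03
M3 S841
G1 X173.42 Y50.77 F1318
G1 X161.08 Y56.35
G1 X143.78 Y58.75
G1 X121.51 Y57.98
M5
G0 X67.04 Y12.05
M3 S439
G1 X75.88 Y22.10 F2087
G1 X90.54 Y30.74
G1 X111.01 Y37.97
G1 X137.30 Y43.79
M5
G0 X0.00 Y0.00

viewBox `0 0 233.72 92.40` with mm width/height → 1 unit = 1 mm. Flip: y_m = 92.40 − y_svg.

**Shape 1** — `<circle>` circle, stroke `#0000ff` → cut (S841, F1318). Machine vertices: (209.99,52.56) → (206.30,61.46) → (197.40,65.15) → (188.50,61.46) → (184.81,52.56) → (188.50,43.66) → (197.40,39.97) → (206.30,43.66) → (209.99,52.56). Closed: final G1 returns to the first vertex.

**Shape 2** — `<path>` cubic bezier, stroke `#000000` → score (S439, F2087). Control points (SVG): P0=(94.39,33.23), P1=(112.22,53.90), P2=(36.93,100.37), P3=(55.27,74.33); sampled at t=k/4. Machine vertices: (94.39,59.17) → (93.22,40.37) → (74.64,21.10) → (56.15,10.60) → (55.27,18.07). Open path.

**Shape 3** — `<polygon>` closed polygon, stroke `#0000ff` → cut (S841, F1318). Machine vertices: (190.87,21.92) → (91.14,75.19) → (192.63,58.72) → (81.94,75.67) → (174.06,75.02) → (190.87,21.92). Closed: final G1 returns to the first vertex.

**Shape 4** — `<path>` quadratic bezier, stroke `#0000ff` → cut (S841, F1318). Control points (SVG): P0=(180.78,50.37), P1=(171.02,29.71), P2=(121.51,34.42); sampled at t=k/4. Machine vertices: (180.78,42.03) → (173.42,50.77) → (161.08,56.35) → (143.78,58.75) → (121.51,57.98). Open path.

**Shape 5** — `<path>` quadratic bezier, stroke `#000000` → score (S439, F2087). Control points (SVG): P0=(67.04,80.35), P1=(78.91,58.84), P2=(137.30,48.61); sampled at t=k/4. Machine vertices: (67.04,12.05) → (75.88,22.10) → (90.54,30.74) → (111.01,37.97) → (137.30,43.79). Open path.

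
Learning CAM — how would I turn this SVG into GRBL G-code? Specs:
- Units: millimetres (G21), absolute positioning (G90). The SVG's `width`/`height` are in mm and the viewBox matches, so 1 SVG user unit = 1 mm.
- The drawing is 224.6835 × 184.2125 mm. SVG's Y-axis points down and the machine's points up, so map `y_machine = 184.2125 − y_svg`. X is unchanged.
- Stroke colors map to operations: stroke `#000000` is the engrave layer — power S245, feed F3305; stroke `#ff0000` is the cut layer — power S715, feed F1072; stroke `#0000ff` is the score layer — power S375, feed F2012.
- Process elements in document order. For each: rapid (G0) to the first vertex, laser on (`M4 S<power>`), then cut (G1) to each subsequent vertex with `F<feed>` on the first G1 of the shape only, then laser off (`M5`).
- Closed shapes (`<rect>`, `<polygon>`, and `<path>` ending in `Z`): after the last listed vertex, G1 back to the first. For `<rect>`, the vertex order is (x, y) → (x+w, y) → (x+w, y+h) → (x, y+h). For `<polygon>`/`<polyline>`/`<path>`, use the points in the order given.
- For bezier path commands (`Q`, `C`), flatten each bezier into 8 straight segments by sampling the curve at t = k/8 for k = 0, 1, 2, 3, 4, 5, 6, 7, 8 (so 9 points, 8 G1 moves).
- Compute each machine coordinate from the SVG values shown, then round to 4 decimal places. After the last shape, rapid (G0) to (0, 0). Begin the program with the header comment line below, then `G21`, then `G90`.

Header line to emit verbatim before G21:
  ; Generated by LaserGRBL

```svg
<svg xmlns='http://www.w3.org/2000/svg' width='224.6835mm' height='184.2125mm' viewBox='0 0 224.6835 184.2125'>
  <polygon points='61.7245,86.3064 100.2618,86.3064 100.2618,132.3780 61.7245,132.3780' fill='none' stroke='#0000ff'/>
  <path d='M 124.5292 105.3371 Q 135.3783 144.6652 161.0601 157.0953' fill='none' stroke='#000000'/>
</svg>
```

viewBox `0 0 224.6835 184.2125` with mm width/height → 1 unit = 1 mm. Flip: y_m = 184.2125 − y_svg.

**Shape 1** — `<polygon>` rectangle, stroke `#0000ff` → score (S375, F2012). Machine vertices: (61.7245,97.9061) → (100.2618,97.9061) → (100.2618,51.8345) → (61.7245,51.8345) → (61.7245,97.9061). Closed: final G1 returns to the first vertex.

**Shape 2** — `<path>` quadratic bezier, stroke `#000000` → engrave (S245, F3305). Control points (SVG): P0=(124.5292,105.3371), P1=(135.3783,144.6652), P2=(161.0601,157.0953); sampled at t=k/8. Machine vertices: (124.5292,78.8754) → (127.4732,69.4637) → (130.8808,60.8925) → (134.7519,53.1619) → (139.0865,46.2718) → (143.8846,40.2223) → (149.1462,35.0134) → (154.8714,30.6450) → (161.0601,27.1172). Open path.

; Generated by LaserGRBL
G21
G90
G0 X61.7245 Y97.9061
M4 S375
G1 X100.2618 Y97.9061 F2012
G1 X100.2618 Y51.8345
G1 X61.7245 Y51.8345
G1 X61.7245 Y97.9061
M5
G0 X124.5292 Y78.8754
M4 S245
G1 X127.4732 Y69.4637 F3305
G1 X130.8808 Y60.8925
G1 X134.7519 Y53.1619
G1 X139.0865 Y46.2718
G1 X143.8846 Y40.2223
G1 X149.1462 Y35.0134
G1 X154.8714 Y30.6450
G1 X161.0601 Y27.1172
M5
G0 X0.0000 Y0.0000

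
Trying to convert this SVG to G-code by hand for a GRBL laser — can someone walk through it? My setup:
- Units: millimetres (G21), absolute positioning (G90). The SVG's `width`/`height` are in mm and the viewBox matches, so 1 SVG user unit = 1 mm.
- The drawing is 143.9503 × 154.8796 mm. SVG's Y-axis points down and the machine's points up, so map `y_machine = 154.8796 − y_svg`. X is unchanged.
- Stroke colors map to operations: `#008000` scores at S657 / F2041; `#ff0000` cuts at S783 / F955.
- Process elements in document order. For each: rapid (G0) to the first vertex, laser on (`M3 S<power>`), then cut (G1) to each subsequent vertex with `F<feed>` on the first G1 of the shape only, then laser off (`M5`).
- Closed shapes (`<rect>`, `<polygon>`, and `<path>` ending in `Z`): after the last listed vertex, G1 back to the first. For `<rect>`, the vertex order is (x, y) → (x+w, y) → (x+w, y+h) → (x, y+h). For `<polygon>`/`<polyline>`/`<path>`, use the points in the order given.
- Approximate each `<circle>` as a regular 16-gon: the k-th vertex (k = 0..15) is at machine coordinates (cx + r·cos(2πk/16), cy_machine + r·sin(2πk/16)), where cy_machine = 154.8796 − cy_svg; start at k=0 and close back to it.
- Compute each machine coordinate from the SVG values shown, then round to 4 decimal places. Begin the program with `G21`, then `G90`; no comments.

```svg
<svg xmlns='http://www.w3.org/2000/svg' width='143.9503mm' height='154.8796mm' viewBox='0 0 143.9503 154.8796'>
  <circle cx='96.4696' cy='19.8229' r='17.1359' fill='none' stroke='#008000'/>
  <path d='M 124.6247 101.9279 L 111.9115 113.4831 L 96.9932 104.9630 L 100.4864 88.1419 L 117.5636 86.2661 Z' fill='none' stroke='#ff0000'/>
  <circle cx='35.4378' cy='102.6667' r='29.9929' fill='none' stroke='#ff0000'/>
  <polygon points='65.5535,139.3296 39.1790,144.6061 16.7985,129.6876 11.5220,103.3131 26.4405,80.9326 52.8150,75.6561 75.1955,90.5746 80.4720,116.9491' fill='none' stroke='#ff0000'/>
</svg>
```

viewBox `0 0 143.9503 154.8796` with mm width/height → 1 unit = 1 mm. Flip: y_m = 154.8796 − y_svg.

**Shape 1** — `<circle>` circle, stroke `#008000` → score (S657, F2041). Machine vertices: (113.6055,135.0567) → (112.3011,141.6143) → (108.5865,147.1736) → (103.0272,150.8882) → (96.4696,152.1926) → (89.9120,150.8882) → (84.3527,147.1736) → (80.6381,141.6143) → (79.3337,135.0567) → (80.6381,128.4991) → (84.3527,122.9398) → (89.9120,119.2252) → (96.4696,117.9208) → (103.0272,119.2252) → (108.5865,122.9398) → (112.3011,128.4991) → (113.6055,135.0567). Closed: final G1 returns to the first vertex.

**Shape 2** — `<path>` regular polygon, stroke `#ff0000` → cut (S783, F955). Machine vertices: (124.6247,52.9517) → (111.9115,41.3965) → (96.9932,49.9166) → (100.4864,66.7377) → (117.5636,68.6135) → (124.6247,52.9517). Closed: final G1 returns to the first vertex.

**Shape 3** — `<circle>` circle, stroke `#ff0000` → cut (S783, F955). Machine vertices: (65.4307,52.2129) → (63.1476,63.6907) → (56.6460,73.4211) → (46.9156,79.9227) → (35.4378,82.2058) → (23.9600,79.9227) → (14.2296,73.4211) → (7.7280,63.6907) → (5.4449,52.2129) → (7.7280,40.7351) → (14.2296,31.0047) → (23.9600,24.5031) → (35.4378,22.2200) → (46.9156,24.5031) → (56.6460,31.0047) → (63.1476,40.7351) → (65.4307,52.2129). Closed: final G1 returns to the first vertex.

**Shape 4** — `<polygon>` regular polygon, stroke `#ff0000` → cut (S783, F955). Machine vertices: (65.5535,15.5500) → (39.1790,10.2735) → (16.7985,25.1920) → (11.5220,51.5665) → (26.4405,73.9470) → (52.8150,79.2235) → (75.1955,64.3050) → (80.4720,37.9305) → (65.5535,15.5500). Closed: final G1 returns to the first vertex.

G21
G90
G0 X113.6055 Y135.0567
M3 S657
G1 X112.3011 Y141.6143 F2041
G1 X108.5865 Y147.1736
G1 X103.0272 Y150.8882
G1 X96.4696 Y152.1926
G1 X89.9120 Y150.8882
G1 X84.3527 Y147.1736
G1 X80.6381 Y141.6143
G1 X79.3337 Y135.0567
G1 X80.6381 Y128.4991
G1 X84.3527 Y122.9398
G1 X89.9120 Y119.2252
G1 X96.4696 Y117.9208
G1 X103.0272 Y119.2252
G1 X108.5865 Y122.9398
G1 X112.3011 Y128.4991
G1 X113.6055 Y135.0567
M5
G0 X124.6247 Y52.9517
M3 S783
G1 X111.9115 Y41.3965 F955
G1 X96.9932 Y49.9166
G1 X100.4864 Y66.7377
G1 X117.5636 Y68.6135
G1 X124.6247 Y52.9517
M5
G0 X65.4307 Y52.2129
M3 S783
G1 X63.1476 Y63.6907 F955
G1 X56.6460 Y73.4211
G1 X46.9156 Y79.9227
G1 X35.4378 Y82.2058
G1 X23.9600 Y79.9227
G1 X14.2296 Y73.4211
G1 X7.7280 Y63.6907
G1 X5.4449 Y52.2129
G1 X7.7280 Y40.7351
G1 X14.2296 Y31.0047
G1 X23.9600 Y24.5031
G1 X35.4378 Y22.2200
G1 X46.9156 Y24.5031
G1 X56.6460 Y31.0047
G1 X63.1476 Y40.7351
G1 X65.4307 Y52.2129
M5
G0 X65.5535 Y15.5500
M3 S783
G1 X39.1790 Y10.2735 F955
G1 X16.7985 Y25.1920
G1 X11.5220 Y51.5665
G1 X26.4405 Y73.9470
G1 X52.8150 Y79.2235
G1 X75.1955 Y64.3050
G1 X80.4720 Y37.9305
G1 X65.5535 Y15.5500
M5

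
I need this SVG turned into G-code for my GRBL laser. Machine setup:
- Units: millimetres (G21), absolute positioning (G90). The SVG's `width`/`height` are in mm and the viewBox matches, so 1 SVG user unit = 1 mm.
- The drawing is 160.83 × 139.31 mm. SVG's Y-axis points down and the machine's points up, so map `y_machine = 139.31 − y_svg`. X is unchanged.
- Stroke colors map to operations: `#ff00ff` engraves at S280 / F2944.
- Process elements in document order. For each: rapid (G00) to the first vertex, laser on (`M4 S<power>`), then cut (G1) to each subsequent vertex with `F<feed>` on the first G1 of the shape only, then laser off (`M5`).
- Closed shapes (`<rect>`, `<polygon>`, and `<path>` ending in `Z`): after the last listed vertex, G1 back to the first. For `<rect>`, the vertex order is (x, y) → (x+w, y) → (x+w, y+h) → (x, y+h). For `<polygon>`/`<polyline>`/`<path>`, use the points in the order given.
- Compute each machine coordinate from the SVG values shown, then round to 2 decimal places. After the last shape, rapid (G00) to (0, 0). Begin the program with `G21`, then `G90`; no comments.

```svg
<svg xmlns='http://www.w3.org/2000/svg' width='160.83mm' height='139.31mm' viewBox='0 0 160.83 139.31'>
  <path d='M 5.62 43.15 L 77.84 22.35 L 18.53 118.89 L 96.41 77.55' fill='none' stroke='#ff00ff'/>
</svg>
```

G21
G90
G00 X5.62 Y96.16
M4 S280
G1 X77.84 Y116.96 F2944
G1 X18.53 Y20.42
G1 X96.41 Y61.76
M5
G00 X0.00 Y0.00

Since the viewBox matches the mm dimensions, user units are millimetres directly. The only transform is the Y-flip y_m = 139.31 − y_svg.

Shape 1 is a open polyline drawn with `<path>`. Its stroke #ff00ff means engrave at S280, F2944. After flipping Y the toolpath is (5.62,96.16) → (77.84,116.96) → (18.53,20.42) → (96.41,61.76).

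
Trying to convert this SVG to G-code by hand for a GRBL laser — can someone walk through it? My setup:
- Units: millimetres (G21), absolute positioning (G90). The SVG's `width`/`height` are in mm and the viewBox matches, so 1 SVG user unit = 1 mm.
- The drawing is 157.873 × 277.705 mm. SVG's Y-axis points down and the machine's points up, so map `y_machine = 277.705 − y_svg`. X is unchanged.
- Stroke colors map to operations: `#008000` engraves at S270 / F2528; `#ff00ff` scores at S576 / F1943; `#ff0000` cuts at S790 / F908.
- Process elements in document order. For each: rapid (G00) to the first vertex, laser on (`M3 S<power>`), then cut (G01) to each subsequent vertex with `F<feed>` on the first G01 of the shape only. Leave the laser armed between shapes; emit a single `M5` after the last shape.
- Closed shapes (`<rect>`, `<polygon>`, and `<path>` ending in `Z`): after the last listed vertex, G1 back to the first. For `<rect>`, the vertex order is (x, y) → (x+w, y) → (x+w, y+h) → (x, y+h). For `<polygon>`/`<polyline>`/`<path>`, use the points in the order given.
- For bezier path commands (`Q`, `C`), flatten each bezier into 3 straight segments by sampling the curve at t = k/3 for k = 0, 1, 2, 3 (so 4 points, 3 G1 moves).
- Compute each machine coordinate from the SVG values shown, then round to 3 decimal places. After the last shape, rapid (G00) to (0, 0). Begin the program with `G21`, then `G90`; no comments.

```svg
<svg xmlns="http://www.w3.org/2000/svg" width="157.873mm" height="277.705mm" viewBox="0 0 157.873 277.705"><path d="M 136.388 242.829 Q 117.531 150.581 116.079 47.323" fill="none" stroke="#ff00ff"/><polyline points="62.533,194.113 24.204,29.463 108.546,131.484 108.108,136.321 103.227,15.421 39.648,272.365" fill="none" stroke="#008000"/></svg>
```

viewBox `0 0 157.873 277.705` with mm width/height → 1 unit = 1 mm. Flip: y_m = 277.705 − y_svg.

**Shape 1** — `<path>` quadratic bezier, stroke `#ff00ff` → score (S576, F1943). Control points (SVG): P0=(136.388,242.829), P1=(117.531,150.581), P2=(116.079,47.323); sampled at t=k/3. Machine vertices: (136.388,34.876) → (125.751,97.598) → (118.981,162.767) → (116.079,230.382). Open path.

**Shape 2** — `<polyline>` open polyline, stroke `#008000` → engrave (S270, F2528). Machine vertices: (62.533,83.592) → (24.204,248.242) → (108.546,146.221) → (108.108,141.384) → (103.227,262.284) → (39.648,5.340). Open path.

G21
G90
G00 X136.388 Y34.876
M3 S576
G01 X125.751 Y97.598 F1943
G01 X118.981 Y162.767
G01 X116.079 Y230.382
G00 X62.533 Y83.592
M3 S270
G01 X24.204 Y248.242 F2528
G01 X108.546 Y146.221
G01 X108.108 Y141.384
G01 X103.227 Y262.284
G01 X39.648 Y5.340
M5
G00 X0.000 Y0.000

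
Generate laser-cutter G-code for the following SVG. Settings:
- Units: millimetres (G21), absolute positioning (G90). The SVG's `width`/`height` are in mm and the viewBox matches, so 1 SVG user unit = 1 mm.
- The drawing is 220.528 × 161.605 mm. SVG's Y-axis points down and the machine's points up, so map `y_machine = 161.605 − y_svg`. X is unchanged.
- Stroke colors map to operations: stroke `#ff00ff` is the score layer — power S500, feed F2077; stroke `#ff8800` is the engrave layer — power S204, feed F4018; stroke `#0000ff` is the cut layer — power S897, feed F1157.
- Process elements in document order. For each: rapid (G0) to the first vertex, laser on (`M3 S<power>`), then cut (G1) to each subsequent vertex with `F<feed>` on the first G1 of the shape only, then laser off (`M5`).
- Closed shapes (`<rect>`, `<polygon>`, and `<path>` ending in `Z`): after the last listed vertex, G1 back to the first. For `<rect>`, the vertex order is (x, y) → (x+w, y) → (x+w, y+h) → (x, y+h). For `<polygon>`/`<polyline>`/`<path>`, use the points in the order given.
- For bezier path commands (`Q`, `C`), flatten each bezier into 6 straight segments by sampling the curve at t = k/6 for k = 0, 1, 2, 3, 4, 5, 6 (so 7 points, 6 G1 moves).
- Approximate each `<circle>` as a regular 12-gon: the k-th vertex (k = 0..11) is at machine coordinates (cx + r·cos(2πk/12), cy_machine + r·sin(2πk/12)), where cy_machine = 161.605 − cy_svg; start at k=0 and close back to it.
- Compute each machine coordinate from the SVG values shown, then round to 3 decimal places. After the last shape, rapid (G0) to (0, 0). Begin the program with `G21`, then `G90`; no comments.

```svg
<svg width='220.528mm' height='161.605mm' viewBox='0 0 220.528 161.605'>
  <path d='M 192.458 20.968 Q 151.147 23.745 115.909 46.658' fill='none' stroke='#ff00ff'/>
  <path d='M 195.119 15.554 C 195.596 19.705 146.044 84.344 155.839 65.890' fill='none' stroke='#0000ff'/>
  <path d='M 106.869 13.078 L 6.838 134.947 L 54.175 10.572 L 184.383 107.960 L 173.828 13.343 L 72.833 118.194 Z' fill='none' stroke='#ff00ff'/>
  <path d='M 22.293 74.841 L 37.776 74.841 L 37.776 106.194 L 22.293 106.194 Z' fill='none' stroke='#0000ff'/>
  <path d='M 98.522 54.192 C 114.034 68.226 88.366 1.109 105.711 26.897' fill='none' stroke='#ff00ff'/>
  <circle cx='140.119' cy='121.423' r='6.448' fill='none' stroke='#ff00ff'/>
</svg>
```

Since the viewBox matches the mm dimensions, user units are millimetres directly. The only transform is the Y-flip y_m = 161.605 − y_svg.

Shape 1 is a quadratic bezier drawn with `<path>`. Its stroke #ff00ff means score at S500, F2077. After flipping Y the toolpath is (192.458,140.637) → (178.856,139.152) → (165.592,136.548) → (152.665,132.826) → (140.076,127.985) → (127.824,122.025) → (115.909,114.947).

Shape 2 is a cubic bezier drawn with `<path>`. Its stroke #0000ff means cut at S897, F1157. After flipping Y the toolpath is (195.119,146.051) → (191.695,139.600) → (182.971,127.055) → (171.985,112.406) → (161.775,99.641) → (155.381,92.748) → (155.839,95.715).

Shape 3 is a closed polygon drawn with `<path>`. Its stroke #ff00ff means score at S500, F2077. After flipping Y the toolpath is (106.869,148.527) → (6.838,26.658) → (54.175,151.033) → (184.383,53.645) → (173.828,148.262) → (72.833,43.411) → (106.869,148.527), returning to the start.

Shape 4 is a rectangle drawn with `<path>`. Its stroke #0000ff means cut at S897, F1157. After flipping Y the toolpath is (22.293,86.764) → (37.776,86.764) → (37.776,55.411) → (22.293,55.411) → (22.293,86.764), returning to the start.

Shape 5 is a cubic bezier drawn with `<path>`. Its stroke #ff00ff means score at S500, F2077. After flipping Y the toolpath is (98.522,107.413) → (103.236,106.353) → (103.426,113.983) → (101.429,125.468) → (99.585,135.974) → (100.233,140.666) → (105.711,134.708).

Shape 6 is a circle drawn with `<circle>`. Its stroke #ff00ff means score at S500, F2077. After flipping Y the toolpath is (146.567,40.182) → (145.703,43.406) → (143.343,45.766) → (140.119,46.630) → (136.895,45.766) → (134.535,43.406) → (133.671,40.182) → (134.535,36.958) → (136.895,34.598) → (140.119,33.734) → (143.343,34.598) → (145.703,36.958) → (146.567,40.182), returning to the start.

G21
G90
G0 X192.458 Y140.637
M3 S500
G1 X178.856 Y139.152 F2077
G1 X165.592 Y136.548
G1 X152.665 Y132.826
G1 X140.076 Y127.985
G1 X127.824 Y122.025
G1 X115.909 Y114.947
M5
G0 X195.119 Y146.051
M3 S897
G1 X191.695 Y139.600 F1157
G1 X182.971 Y127.055
G1 X171.985 Y112.406
G1 X161.775 Y99.641
G1 X155.381 Y92.748
G1 X155.839 Y95.715
M5
G0 X106.869 Y148.527
M3 S500
G1 X6.838 Y26.658 F2077
G1 X54.175 Y151.033
G1 X184.383 Y53.645
G1 X173.828 Y148.262
G1 X72.833 Y43.411
G1 X106.869 Y148.527
M5
G0 X22.293 Y86.764
M3 S897
G1 X37.776 Y86.764 F1157
G1 X37.776 Y55.411
G1 X22.293 Y55.411
G1 X22.293 Y86.764
M5
G0 X98.522 Y107.413
M3 S500
G1 X103.236 Y106.353 F2077
G1 X103.426 Y113.983
G1 X101.429 Y125.468
G1 X99.585 Y135.974
G1 X100.233 Y140.666
G1 X105.711 Y134.708
M5
G0 X146.567 Y40.182
M3 S500
G1 X145.703 Y43.406 F2077
G1 X143.343 Y45.766
G1 X140.119 Y46.630
G1 X136.895 Y45.766
G1 X134.535 Y43.406
G1 X133.671 Y40.182
G1 X134.535 Y36.958
G1 X136.895 Y34.598
G1 X140.119 Y33.734
G1 X143.343 Y34.598
G1 X145.703 Y36.958
G1 X146.567 Y40.182
M5
G0 X0.000 Y0.000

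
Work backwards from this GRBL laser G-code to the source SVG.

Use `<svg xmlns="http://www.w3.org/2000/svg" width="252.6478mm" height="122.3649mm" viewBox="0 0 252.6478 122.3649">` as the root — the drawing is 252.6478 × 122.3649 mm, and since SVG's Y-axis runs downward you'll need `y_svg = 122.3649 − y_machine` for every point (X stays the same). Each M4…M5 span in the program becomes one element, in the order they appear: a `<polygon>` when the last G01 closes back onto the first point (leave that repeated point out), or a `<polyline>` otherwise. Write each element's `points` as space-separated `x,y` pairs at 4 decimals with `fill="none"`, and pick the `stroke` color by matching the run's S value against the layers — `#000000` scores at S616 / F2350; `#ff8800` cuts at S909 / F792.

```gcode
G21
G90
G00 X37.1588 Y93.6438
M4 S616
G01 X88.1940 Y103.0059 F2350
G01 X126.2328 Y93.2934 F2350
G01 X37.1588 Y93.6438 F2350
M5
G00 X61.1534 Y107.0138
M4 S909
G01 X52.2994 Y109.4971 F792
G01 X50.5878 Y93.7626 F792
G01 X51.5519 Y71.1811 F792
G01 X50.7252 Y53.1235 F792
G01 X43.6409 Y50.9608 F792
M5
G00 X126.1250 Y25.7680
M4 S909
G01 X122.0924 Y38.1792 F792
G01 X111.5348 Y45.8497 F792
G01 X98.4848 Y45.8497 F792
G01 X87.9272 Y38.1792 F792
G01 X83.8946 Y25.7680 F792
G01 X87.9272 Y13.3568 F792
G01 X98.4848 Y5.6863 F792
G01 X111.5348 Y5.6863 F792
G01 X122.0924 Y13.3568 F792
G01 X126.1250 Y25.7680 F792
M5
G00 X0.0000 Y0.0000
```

<svg xmlns="http://www.w3.org/2000/svg" width="252.6478mm" height="122.3649mm" viewBox="0 0 252.6478 122.3649">
  <polygon points="37.1588,28.7211 88.1940,19.3590 126.2328,29.0715" fill="none" stroke="#000000"/>
  <polyline points="61.1534,15.3511 52.2994,12.8678 50.5878,28.6023 51.5519,51.1838 50.7252,69.2414 43.6409,71.4041" fill="none" stroke="#ff8800"/>
  <polygon points="126.1250,96.5969 122.0924,84.1857 111.5348,76.5152 98.4848,76.5152 87.9272,84.1857 83.8946,96.5969 87.9272,109.0081 98.4848,116.6786 111.5348,116.6786 122.0924,109.0081" fill="none" stroke="#ff8800"/>
</svg>

y_svg = 122.3649 − y_m.

[1] S616→`#000000` (score); closed run; points: 37.1588,28.7211 88.1940,19.3590 126.2328,29.0715

[2] S909→`#ff8800` (cut); open run; points: 61.1534,15.3511 52.2994,12.8678 50.5878,28.6023 51.5519,51.1838 50.7252,69.2414 43.6409,71.4041

[3] S909→`#ff8800` (cut); closed run; points: 126.1250,96.5969 122.0924,84.1857 111.5348,76.5152 98.4848,76.5152 87.9272,84.1857 83.8946,96.5969 87.9272,109.0081 98.4848,116.6786 111.5348,116.6786 122.0924,109.0081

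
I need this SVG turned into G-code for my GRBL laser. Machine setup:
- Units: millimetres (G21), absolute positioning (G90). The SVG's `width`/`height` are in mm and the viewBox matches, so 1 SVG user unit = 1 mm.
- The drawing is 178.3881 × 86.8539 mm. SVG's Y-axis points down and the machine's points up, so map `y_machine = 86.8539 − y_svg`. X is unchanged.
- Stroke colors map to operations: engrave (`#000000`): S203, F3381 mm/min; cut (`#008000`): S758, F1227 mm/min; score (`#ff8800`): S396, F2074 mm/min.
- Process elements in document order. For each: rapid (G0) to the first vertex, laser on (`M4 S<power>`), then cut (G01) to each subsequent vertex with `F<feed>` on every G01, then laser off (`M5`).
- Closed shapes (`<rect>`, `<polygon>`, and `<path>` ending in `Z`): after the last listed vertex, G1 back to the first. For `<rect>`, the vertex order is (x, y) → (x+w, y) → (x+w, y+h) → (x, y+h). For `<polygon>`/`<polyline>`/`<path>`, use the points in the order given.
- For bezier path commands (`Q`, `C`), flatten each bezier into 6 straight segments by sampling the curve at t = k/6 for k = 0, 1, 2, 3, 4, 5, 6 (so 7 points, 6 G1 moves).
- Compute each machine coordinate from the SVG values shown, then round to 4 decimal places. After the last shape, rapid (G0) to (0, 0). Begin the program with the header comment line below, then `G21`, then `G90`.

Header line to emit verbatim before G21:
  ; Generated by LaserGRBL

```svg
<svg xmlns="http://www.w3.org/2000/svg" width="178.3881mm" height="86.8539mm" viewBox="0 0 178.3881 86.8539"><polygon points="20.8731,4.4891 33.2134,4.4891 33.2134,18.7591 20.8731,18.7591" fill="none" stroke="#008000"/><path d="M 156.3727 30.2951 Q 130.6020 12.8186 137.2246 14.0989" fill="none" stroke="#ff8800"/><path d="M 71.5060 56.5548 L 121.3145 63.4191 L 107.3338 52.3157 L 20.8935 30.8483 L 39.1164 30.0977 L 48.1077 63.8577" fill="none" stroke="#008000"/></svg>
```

; Generated by LaserGRBL
G21
G90
G0 X20.8731 Y82.3648
M4 S758
G01 X33.2134 Y82.3648 F1227
G01 X33.2134 Y68.0948 F1227
G01 X20.8731 Y68.0948 F1227
G01 X20.8731 Y82.3648 F1227
M5
G0 X156.3727 Y56.5588
M4 S396
G01 X148.6823 Y61.8633 F2074
G01 X142.7915 Y66.1257 F2074
G01 X138.7003 Y69.3461 F2074
G01 X136.4088 Y71.5244 F2074
G01 X135.9169 Y72.6607 F2074
G01 X137.2246 Y72.7550 F2074
M5
G0 X71.5060 Y30.2991
M4 S758
G01 X121.3145 Y23.4348 F1227
G01 X107.3338 Y34.5382 F1227
G01 X20.8935 Y56.0056 F1227
G01 X39.1164 Y56.7562 F1227
G01 X48.1077 Y22.9962 F1227
M5
G0 X0.0000 Y0.0000

Since the viewBox matches the mm dimensions, user units are millimetres directly. The only transform is the Y-flip y_m = 86.8539 − y_svg.

Shape 1 is a rectangle drawn with `<polygon>`. Its stroke #008000 means cut at S758, F1227. After flipping Y the toolpath is (20.8731,82.3648) → (33.2134,82.3648) → (33.2134,68.0948) → (20.8731,68.0948) → (20.8731,82.3648), returning to the start.

Shape 2 is a quadratic bezier drawn with `<path>`. Its stroke #ff8800 means score at S396, F2074. After flipping Y the toolpath is (156.3727,56.5588) → (148.6823,61.8633) → (142.7915,66.1257) → (138.7003,69.3461) → (136.4088,71.5244) → (135.9169,72.6607) → (137.2246,72.7550).

Shape 3 is a open polyline drawn with `<path>`. Its stroke #008000 means cut at S758, F1227. After flipping Y the toolpath is (71.5060,30.2991) → (121.3145,23.4348) → (107.3338,34.5382) → (20.8935,56.0056) → (39.1164,56.7562) → (48.1077,22.9962).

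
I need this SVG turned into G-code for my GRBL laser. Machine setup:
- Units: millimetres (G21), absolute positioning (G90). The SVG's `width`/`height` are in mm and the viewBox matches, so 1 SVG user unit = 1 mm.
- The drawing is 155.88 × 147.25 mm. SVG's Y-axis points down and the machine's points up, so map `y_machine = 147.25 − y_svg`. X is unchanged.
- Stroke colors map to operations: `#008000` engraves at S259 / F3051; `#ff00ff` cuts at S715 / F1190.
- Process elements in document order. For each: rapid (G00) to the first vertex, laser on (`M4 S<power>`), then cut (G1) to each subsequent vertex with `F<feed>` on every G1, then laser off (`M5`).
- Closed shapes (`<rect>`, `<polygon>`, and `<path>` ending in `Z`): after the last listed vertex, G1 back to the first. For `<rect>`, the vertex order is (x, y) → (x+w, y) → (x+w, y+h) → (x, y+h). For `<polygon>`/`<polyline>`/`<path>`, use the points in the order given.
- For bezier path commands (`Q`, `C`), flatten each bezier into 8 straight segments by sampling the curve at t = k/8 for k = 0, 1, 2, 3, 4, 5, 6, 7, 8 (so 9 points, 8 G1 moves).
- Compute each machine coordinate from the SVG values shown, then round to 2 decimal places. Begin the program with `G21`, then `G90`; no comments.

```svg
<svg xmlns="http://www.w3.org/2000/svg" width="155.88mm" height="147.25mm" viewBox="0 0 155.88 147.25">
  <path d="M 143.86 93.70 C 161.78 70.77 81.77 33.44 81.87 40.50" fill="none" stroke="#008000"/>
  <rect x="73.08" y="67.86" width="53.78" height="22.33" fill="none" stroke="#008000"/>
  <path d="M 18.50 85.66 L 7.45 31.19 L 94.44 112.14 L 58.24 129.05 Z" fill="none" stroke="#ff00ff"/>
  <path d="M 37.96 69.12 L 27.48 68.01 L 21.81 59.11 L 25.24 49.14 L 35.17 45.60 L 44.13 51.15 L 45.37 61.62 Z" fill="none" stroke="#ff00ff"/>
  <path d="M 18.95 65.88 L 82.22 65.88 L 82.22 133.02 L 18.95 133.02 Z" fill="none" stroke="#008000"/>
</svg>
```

Since the viewBox matches the mm dimensions, user units are millimetres directly. The only transform is the Y-flip y_m = 147.25 − y_svg.

Shape 1 is a cubic bezier drawn with `<path>`. Its stroke #008000 means engrave at S259, F3051. After flipping Y the toolpath is (143.86,53.55) → (146.34,62.71) → (141.72,72.53) → (132.09,82.32) → (119.55,91.40) → (106.17,99.07) → (94.03,104.64) → (85.24,107.43) → (81.87,106.75).

Shape 2 is a rectangle drawn with `<rect>`. Its stroke #008000 means engrave at S259, F3051. After flipping Y the toolpath is (73.08,79.39) → (126.86,79.39) → (126.86,57.06) → (73.08,57.06) → (73.08,79.39), returning to the start.

Shape 3 is a closed polygon drawn with `<path>`. Its stroke #ff00ff means cut at S715, F1190. After flipping Y the toolpath is (18.50,61.59) → (7.45,116.06) → (94.44,35.11) → (58.24,18.20) → (18.50,61.59), returning to the start.

Shape 4 is a regular polygon drawn with `<path>`. Its stroke #ff00ff means cut at S715, F1190. After flipping Y the toolpath is (37.96,78.13) → (27.48,79.24) → (21.81,88.14) → (25.24,98.11) → (35.17,101.65) → (44.13,96.10) → (45.37,85.63) → (37.96,78.13), returning to the start.

Shape 5 is a rectangle drawn with `<path>`. Its stroke #008000 means engrave at S259, F3051. After flipping Y the toolpath is (18.95,81.37) → (82.22,81.37) → (82.22,14.23) → (18.95,14.23) → (18.95,81.37), returning to the start.

G21
G90
G00 X143.86 Y53.55
M4 S259
G1 X146.34 Y62.71 F3051
G1 X141.72 Y72.53 F3051
G1 X132.09 Y82.32 F3051
G1 X119.55 Y91.40 F3051
G1 X106.17 Y99.07 F3051
G1 X94.03 Y104.64 F3051
G1 X85.24 Y107.43 F3051
G1 X81.87 Y106.75 F3051
M5
G00 X73.08 Y79.39
M4 S259
G1 X126.86 Y79.39 F3051
G1 X126.86 Y57.06 F3051
G1 X73.08 Y57.06 F3051
G1 X73.08 Y79.39 F3051
M5
G00 X18.50 Y61.59
M4 S715
G1 X7.45 Y116.06 F1190
G1 X94.44 Y35.11 F1190
G1 X58.24 Y18.20 F1190
G1 X18.50 Y61.59 F1190
M5
G00 X37.96 Y78.13
M4 S715
G1 X27.48 Y79.24 F1190
G1 X21.81 Y88.14 F1190
G1 X25.24 Y98.11 F1190
G1 X35.17 Y101.65 F1190
G1 X44.13 Y96.10 F1190
G1 X45.37 Y85.63 F1190
G1 X37.96 Y78.13 F1190
M5
G00 X18.95 Y81.37
M4 S259
G1 X82.22 Y81.37 F3051
G1 X82.22 Y14.23 F3051
G1 X18.95 Y14.23 F3051
G1 X18.95 Y81.37 F3051
M5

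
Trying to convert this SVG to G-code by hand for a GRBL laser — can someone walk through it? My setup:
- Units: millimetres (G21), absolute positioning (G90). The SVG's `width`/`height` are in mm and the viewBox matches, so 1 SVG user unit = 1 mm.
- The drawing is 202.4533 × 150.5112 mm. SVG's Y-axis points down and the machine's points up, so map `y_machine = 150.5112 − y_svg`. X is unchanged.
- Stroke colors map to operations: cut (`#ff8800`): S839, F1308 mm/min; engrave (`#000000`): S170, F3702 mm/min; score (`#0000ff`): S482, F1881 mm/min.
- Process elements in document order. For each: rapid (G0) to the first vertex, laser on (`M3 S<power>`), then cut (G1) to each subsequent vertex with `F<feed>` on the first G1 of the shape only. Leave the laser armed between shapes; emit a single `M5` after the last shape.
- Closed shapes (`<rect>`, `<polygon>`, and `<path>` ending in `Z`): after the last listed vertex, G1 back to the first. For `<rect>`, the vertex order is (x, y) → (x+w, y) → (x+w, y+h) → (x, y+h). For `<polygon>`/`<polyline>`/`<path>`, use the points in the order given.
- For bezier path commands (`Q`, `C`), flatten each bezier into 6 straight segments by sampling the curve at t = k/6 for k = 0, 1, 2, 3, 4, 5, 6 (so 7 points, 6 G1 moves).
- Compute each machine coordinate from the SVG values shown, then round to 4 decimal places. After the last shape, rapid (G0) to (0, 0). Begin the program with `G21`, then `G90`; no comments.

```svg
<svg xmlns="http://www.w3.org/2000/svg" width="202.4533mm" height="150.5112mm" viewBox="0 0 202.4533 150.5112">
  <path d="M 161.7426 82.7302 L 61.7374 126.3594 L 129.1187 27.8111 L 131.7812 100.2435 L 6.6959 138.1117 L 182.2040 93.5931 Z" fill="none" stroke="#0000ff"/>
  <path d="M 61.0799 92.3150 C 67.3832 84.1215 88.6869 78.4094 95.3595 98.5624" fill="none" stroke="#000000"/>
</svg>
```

Since the viewBox matches the mm dimensions, user units are millimetres directly. The only transform is the Y-flip y_m = 150.5112 − y_svg.

Shape 1 is a closed polygon drawn with `<path>`. Its stroke #0000ff means score at S482, F1881. After flipping Y the toolpath is (161.7426,67.7810) → (61.7374,24.1518) → (129.1187,122.7001) → (131.7812,50.2677) → (6.6959,12.3995) → (182.2040,56.9181) → (161.7426,67.7810), returning to the start.

Shape 2 is a cubic bezier drawn with `<path>`. Its stroke #000000 means engrave at S170, F3702. After flipping Y the toolpath is (61.0799,58.1962) → (65.3444,61.9779) → (71.2859,64.6965) → (78.0812,65.7024) → (84.9073,64.3462) → (90.9411,59.9781) → (95.3595,51.9488).

G21
G90
G0 X161.7426 Y67.7810
M3 S482
G1 X61.7374 Y24.1518 F1881
G1 X129.1187 Y122.7001
G1 X131.7812 Y50.2677
G1 X6.6959 Y12.3995
G1 X182.2040 Y56.9181
G1 X161.7426 Y67.7810
G0 X61.0799 Y58.1962
M3 S170
G1 X65.3444 Y61.9779 F3702
G1 X71.2859 Y64.6965
G1 X78.0812 Y65.7024
G1 X84.9073 Y64.3462
G1 X90.9411 Y59.9781
G1 X95.3595 Y51.9488
M5
G0 X0.0000 Y0.0000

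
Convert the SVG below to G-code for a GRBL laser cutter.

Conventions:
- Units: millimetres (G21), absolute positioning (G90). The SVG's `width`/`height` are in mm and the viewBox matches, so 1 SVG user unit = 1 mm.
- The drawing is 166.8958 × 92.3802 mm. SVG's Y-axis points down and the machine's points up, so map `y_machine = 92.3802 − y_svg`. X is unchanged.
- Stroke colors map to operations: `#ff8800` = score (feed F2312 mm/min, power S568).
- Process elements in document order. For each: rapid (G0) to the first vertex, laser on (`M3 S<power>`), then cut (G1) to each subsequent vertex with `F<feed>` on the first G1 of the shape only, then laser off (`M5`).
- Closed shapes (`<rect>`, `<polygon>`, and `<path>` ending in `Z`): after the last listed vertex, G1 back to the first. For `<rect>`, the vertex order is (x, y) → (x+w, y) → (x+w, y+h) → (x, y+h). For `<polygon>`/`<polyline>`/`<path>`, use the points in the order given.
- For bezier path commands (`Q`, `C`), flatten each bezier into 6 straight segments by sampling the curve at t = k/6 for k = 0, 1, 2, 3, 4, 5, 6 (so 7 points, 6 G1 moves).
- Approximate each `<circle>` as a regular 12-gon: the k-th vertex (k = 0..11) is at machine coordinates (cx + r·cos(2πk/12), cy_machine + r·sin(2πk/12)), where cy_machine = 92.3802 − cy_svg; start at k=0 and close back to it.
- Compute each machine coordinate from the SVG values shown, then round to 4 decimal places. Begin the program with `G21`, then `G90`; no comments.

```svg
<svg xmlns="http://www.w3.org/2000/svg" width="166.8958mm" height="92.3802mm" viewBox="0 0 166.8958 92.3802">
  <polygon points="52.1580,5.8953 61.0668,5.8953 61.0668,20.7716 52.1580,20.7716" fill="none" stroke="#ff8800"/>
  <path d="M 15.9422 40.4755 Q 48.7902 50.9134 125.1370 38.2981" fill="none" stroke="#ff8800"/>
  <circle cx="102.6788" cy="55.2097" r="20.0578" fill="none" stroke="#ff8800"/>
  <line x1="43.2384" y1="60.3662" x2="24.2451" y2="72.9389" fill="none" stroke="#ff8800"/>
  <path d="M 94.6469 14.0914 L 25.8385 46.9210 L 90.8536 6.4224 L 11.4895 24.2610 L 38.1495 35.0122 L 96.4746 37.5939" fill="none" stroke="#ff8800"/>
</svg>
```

G21
G90
G0 X52.1580 Y86.4849
M3 S568
G1 X61.0668 Y86.4849 F2312
G1 X61.0668 Y71.6086
G1 X52.1580 Y71.6086
G1 X52.1580 Y86.4849
M5
G0 X15.9422 Y51.9047
M3 S568
G1 X28.0998 Y49.0658 F2312
G1 X42.6741 Y47.5076
G1 X59.6649 Y47.2301
G1 X79.0723 Y48.2334
G1 X100.8964 Y50.5174
G1 X125.1370 Y54.0821
M5
G0 X122.7366 Y37.1705
M3 S568
G1 X120.0494 Y47.1994 F2312
G1 X112.7077 Y54.5411
G1 X102.6788 Y57.2283
G1 X92.6499 Y54.5411
G1 X85.3082 Y47.1994
G1 X82.6210 Y37.1705
G1 X85.3082 Y27.1416
G1 X92.6499 Y19.7999
G1 X102.6788 Y17.1127
G1 X112.7077 Y19.7999
G1 X120.0494 Y27.1416
G1 X122.7366 Y37.1705
M5
G0 X43.2384 Y32.0140
M3 S568
G1 X24.2451 Y19.4413 F2312
M5
G0 X94.6469 Y78.2888
M3 S568
G1 X25.8385 Y45.4592 F2312
G1 X90.8536 Y85.9578
G1 X11.4895 Y68.1192
G1 X38.1495 Y57.3680
G1 X96.4746 Y54.7863
M5

Since the viewBox matches the mm dimensions, user units are millimetres directly. The only transform is the Y-flip y_m = 92.3802 − y_svg.

Shape 1 is a rectangle drawn with `<polygon>`. Its stroke #ff8800 means score at S568, F2312. After flipping Y the toolpath is (52.1580,86.4849) → (61.0668,86.4849) → (61.0668,71.6086) → (52.1580,71.6086) → (52.1580,86.4849), returning to the start.

Shape 2 is a quadratic bezier drawn with `<path>`. Its stroke #ff8800 means score at S568, F2312. After flipping Y the toolpath is (15.9422,51.9047) → (28.0998,49.0658) → (42.6741,47.5076) → (59.6649,47.2301) → (79.0723,48.2334) → (100.8964,50.5174) → (125.1370,54.0821).

Shape 3 is a circle drawn with `<circle>`. Its stroke #ff8800 means score at S568, F2312. After flipping Y the toolpath is (122.7366,37.1705) → (120.0494,47.1994) → (112.7077,54.5411) → (102.6788,57.2283) → (92.6499,54.5411) → (85.3082,47.1994) → (82.6210,37.1705) → (85.3082,27.1416) → (92.6499,19.7999) → (102.6788,17.1127) → (112.7077,19.7999) → (120.0494,27.1416) → (122.7366,37.1705), returning to the start.

Shape 4 is a line segment drawn with `<line>`. Its stroke #ff8800 means score at S568, F2312. After flipping Y the toolpath is (43.2384,32.0140) → (24.2451,19.4413).

Shape 5 is a open polyline drawn with `<path>`. Its stroke #ff8800 means score at S568, F2312. After flipping Y the toolpath is (94.6469,78.2888) → (25.8385,45.4592) → (90.8536,85.9578) → (11.4895,68.1192) → (38.1495,57.3680) → (96.4746,54.7863).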